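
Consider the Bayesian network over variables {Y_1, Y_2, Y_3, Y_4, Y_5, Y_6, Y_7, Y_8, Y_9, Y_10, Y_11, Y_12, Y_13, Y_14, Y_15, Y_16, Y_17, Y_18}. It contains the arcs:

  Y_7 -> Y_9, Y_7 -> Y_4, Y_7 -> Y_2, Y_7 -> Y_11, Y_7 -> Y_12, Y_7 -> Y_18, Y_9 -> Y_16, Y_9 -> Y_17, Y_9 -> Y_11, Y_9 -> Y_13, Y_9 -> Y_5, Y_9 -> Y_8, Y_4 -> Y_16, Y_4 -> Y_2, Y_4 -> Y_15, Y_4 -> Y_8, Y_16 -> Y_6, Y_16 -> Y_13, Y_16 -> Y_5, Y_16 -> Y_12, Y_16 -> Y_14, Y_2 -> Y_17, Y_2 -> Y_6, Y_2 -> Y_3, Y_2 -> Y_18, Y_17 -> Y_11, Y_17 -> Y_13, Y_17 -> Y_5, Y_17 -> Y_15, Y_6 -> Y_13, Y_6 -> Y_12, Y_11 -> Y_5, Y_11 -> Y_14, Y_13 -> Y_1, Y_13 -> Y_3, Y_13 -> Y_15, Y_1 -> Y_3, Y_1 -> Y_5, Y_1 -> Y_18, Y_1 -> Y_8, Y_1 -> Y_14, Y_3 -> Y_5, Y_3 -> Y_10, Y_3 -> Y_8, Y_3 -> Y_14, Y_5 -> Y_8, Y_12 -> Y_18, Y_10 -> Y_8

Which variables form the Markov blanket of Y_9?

Ch(Y_9) = {Y_5, Y_8, Y_11, Y_13, Y_16, Y_17}.
Y_9 has parent Y_7.
Co-parents of Y_9 (other parents of its children):
  Y_16 also has parent Y_4.
  Y_17 also has parent Y_2.
  Y_11 also has parents Y_7, Y_17.
  Y_13 also has parents Y_6, Y_16, Y_17.
  parents(Y_5) \ {Y_9} = {Y_1, Y_3, Y_11, Y_16, Y_17}.
  parents(Y_8) \ {Y_9} = {Y_1, Y_3, Y_4, Y_5, Y_10}.
MB(Y_9) = {Y_1, Y_2, Y_3, Y_4, Y_5, Y_6, Y_7, Y_8, Y_10, Y_11, Y_13, Y_16, Y_17}.

{Y_1, Y_2, Y_3, Y_4, Y_5, Y_6, Y_7, Y_8, Y_10, Y_11, Y_13, Y_16, Y_17}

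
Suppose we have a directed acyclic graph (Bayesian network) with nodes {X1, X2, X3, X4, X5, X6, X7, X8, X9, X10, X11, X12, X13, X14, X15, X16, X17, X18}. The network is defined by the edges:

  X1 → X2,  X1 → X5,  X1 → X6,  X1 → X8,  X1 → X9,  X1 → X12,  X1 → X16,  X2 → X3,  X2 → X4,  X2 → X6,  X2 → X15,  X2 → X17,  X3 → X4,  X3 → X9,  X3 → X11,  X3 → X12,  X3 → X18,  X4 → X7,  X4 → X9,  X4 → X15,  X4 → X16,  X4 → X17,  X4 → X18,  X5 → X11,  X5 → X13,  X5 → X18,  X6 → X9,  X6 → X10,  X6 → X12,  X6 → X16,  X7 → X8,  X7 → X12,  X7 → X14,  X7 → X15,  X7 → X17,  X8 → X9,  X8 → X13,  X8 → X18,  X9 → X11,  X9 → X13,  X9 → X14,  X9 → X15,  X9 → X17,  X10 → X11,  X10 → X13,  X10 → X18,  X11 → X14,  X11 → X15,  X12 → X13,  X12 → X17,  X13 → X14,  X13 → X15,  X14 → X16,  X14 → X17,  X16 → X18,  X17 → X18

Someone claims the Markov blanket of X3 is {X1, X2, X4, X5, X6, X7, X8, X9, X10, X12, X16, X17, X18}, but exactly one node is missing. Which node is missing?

X11

X3 has children X4, X9, X11, X12, X18.
X3's parents: X2.
Parents of each child, excluding X3:
  parents(X4) \ {X3} = {X2}.
  parents(X9) \ {X3} = {X1, X4, X6, X8}.
  parents(X11) \ {X3} = {X5, X9, X10}.
  X12 also has parents X1, X6, X7.
  parents(X18) \ {X3} = {X4, X5, X8, X10, X16, X17}.
MB(X3) = {X1, X2, X4, X5, X6, X7, X8, X9, X10, X11, X12, X16, X17, X18}.
Comparing with the claimed set, X11 is missing.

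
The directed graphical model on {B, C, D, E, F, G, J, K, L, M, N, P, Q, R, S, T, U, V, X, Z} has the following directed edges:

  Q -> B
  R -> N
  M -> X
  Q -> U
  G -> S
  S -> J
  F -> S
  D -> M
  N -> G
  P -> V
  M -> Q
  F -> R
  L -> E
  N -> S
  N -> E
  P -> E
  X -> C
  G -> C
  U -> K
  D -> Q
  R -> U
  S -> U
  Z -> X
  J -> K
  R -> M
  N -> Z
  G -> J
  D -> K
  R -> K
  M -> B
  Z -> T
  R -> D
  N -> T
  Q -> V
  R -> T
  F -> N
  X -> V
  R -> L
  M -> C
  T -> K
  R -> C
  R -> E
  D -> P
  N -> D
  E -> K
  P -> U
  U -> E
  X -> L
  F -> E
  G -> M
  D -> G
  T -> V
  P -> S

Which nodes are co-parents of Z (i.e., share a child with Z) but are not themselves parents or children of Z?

{M, R}

Children of Z: T, X.
  X also has parent M.
  T also has parents N, R.
Excluding nodes already adjacent to Z (N, T, X), the co-parent-only contribution is {M, R}.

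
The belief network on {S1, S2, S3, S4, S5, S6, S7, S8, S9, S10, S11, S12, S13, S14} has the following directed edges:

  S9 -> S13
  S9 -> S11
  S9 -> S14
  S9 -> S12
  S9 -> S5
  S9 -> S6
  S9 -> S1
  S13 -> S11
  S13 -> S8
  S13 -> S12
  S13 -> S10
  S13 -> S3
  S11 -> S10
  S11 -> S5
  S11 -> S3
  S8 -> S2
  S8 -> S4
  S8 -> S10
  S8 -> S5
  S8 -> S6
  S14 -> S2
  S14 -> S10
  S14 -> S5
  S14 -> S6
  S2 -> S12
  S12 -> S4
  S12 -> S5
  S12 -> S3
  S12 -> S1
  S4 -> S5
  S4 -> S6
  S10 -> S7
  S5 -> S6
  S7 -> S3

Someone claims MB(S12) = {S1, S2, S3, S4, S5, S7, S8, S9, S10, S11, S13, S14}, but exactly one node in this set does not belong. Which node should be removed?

The Markov blanket of a node is its parents, its children, and the other parents of its children.
S12's parents: S2, S9, S13.
S12's children: S1, S3, S4, S5.
Other parents of S12's children:
  S4's other parent is S8.
  S5's other parents are S4, S8, S9, S11, S14.
  S3's other parents are S7, S11, S13.
  parents(S1) \ {S12} = {S9}.
MB(S12) = {S1, S2, S3, S4, S5, S7, S8, S9, S11, S13, S14}.
S10 is neither a parent, child, nor co-parent of S12, so it does not belong.

S10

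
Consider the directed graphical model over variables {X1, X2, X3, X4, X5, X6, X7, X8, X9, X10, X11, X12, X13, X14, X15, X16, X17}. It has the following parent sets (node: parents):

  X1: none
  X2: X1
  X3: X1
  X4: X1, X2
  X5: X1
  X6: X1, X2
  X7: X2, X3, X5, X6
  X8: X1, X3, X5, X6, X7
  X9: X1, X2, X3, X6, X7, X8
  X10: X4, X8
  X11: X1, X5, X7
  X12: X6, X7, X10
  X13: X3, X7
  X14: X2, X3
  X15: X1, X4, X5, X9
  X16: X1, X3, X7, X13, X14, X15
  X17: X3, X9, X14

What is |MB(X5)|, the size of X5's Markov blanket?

10

Recall MB(v) = parents ∪ children ∪ spouses, where spouses are the other parents of v's children.
Children of X5: X7, X8, X11, X15.
X5 has parent X1.
Co-parents of X5 (other parents of its children):
  X7: X2, X3, X6
  X8: X1, X3, X6, X7
  X11: X1, X7
  X15: X1, X4, X9
MB(X5) = {X1, X2, X3, X4, X6, X7, X8, X9, X11, X15}, which has 10 nodes.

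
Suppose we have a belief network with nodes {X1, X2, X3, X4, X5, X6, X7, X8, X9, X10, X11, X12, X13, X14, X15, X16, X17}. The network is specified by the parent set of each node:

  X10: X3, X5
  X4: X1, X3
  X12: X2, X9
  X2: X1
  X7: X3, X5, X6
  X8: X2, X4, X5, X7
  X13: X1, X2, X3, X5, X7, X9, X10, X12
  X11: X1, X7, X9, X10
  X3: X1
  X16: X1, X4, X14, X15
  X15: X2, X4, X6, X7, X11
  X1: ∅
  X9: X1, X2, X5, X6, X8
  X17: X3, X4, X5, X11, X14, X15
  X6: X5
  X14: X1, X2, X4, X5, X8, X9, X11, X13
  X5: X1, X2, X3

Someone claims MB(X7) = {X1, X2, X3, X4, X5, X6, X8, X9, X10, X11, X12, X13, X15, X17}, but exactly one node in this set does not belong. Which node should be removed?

The Markov blanket of a node is its parents, its children, and the other parents of its children.
Pa(X7) = {X3, X5, X6}.
Children of X7: X8, X11, X13, X15.
For each child, the remaining parents (spouses of X7):
  X8's other parents are X2, X4, X5.
  X11's other parents are X1, X9, X10.
  X13 also has parents X1, X2, X3, X5, X9, X10, X12.
  X15's other parents are X2, X4, X6, X11.
MB(X7) = {X1, X2, X3, X4, X5, X6, X8, X9, X10, X11, X12, X13, X15}.
X17 is neither a parent, child, nor co-parent of X7, so it does not belong.

X17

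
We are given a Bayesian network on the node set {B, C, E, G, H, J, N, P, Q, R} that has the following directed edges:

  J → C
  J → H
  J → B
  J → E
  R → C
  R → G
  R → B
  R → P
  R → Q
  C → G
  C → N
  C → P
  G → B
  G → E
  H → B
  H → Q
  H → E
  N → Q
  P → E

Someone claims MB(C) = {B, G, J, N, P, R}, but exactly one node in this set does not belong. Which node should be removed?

C's parents: J, R.
C's children: G, N, P.
For each child, the remaining parents (spouses of C):
  G also has parent R.
  N: no additional parents.
  P's other parent is R.
MB(C) = {G, J, N, P, R}.
B is neither a parent, child, nor co-parent of C, so it does not belong.

B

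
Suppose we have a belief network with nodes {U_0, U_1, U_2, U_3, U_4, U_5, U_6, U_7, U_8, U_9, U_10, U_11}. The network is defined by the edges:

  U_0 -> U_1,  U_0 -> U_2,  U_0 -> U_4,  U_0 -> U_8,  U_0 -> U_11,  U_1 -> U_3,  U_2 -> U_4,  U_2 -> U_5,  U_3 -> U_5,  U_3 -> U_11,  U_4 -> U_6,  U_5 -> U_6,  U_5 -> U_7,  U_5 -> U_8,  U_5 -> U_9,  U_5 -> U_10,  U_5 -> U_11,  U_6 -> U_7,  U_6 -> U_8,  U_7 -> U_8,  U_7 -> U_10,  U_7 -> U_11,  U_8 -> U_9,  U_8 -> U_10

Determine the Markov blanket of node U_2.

By definition, MB(U_2) is built from U_2's parents, U_2's children, and the co-parents of U_2.
U_2's children: U_4, U_5.
U_2's parents: U_0.
For each child, the remaining parents (spouses of U_2):
  U_4 also has parent U_0.
  U_5's other parent is U_3.
So the Markov blanket of U_2 is {U_0, U_3, U_4, U_5}.

{U_0, U_3, U_4, U_5}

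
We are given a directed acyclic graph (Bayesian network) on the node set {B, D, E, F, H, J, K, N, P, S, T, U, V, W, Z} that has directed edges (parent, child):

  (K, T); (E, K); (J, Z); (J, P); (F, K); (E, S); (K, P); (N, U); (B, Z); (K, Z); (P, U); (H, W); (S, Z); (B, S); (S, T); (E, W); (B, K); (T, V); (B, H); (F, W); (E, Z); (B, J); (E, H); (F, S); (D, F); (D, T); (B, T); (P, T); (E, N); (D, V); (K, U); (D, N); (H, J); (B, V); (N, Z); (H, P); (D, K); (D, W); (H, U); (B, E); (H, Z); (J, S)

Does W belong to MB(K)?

No

Pa(K) = {B, D, E, F}.
Ch(K) = {P, T, U, Z}.
Other parents of K's children:
  P: H, J
  T: B, D, P, S
  U: H, N, P
  Z: B, E, H, J, N, S
MB(K) = {B, D, E, F, H, J, N, P, S, T, U, Z}; W is not in this set.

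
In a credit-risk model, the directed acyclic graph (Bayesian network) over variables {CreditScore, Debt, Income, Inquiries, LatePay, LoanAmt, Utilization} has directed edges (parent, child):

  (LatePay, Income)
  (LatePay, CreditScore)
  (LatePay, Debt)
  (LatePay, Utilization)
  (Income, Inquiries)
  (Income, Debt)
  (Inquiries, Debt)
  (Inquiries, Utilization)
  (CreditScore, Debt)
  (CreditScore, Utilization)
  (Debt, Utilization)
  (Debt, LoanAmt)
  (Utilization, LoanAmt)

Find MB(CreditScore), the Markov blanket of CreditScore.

{Debt, Income, Inquiries, LatePay, Utilization}

The Markov blanket of a node is its parents, its children, and the other parents of its children.
Parents of CreditScore: LatePay.
Ch(CreditScore) = {Debt, Utilization}.
For each child, the remaining parents (spouses of CreditScore):
  parents(Debt) \ {CreditScore} = {Income, Inquiries, LatePay}.
  parents(Utilization) \ {CreditScore} = {Debt, Inquiries, LatePay}.
So the Markov blanket of CreditScore is {Debt, Income, Inquiries, LatePay, Utilization}.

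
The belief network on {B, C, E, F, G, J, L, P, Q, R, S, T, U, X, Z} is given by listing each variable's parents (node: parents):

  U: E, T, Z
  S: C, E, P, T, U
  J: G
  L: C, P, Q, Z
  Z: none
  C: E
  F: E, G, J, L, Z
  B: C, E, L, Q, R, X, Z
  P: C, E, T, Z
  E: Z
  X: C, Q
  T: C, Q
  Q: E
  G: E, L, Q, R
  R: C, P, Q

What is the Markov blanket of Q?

The Markov blanket of a node is its parents, its children, and the other parents of its children.
Ch(Q) = {B, G, L, R, T, X}.
Q has parent E.
Other parents of Q's children:
  T: C
  R: C, P
  L: C, P, Z
  G: E, L, R
  X: C
  B: C, E, L, R, X, Z
So the Markov blanket of Q is {B, C, E, G, L, P, R, T, X, Z}.

{B, C, E, G, L, P, R, T, X, Z}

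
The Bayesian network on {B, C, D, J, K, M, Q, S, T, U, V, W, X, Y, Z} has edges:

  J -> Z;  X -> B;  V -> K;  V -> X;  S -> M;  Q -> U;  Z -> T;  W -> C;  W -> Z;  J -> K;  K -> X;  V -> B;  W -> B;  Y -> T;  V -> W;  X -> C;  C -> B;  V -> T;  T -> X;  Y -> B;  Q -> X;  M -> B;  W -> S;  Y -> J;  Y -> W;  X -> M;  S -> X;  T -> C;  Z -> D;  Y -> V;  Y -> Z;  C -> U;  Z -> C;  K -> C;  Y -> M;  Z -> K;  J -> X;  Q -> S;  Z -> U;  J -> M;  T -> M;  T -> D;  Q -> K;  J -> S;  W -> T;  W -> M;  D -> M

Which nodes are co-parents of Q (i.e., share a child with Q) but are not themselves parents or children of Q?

{C, J, T, V, W, Z}

Children of Q: K, S, U, X.
  K also has parents J, V, Z.
  S's other parents are J, W.
  X also has parents J, K, S, T, V.
  U's other parents are C, Z.
Excluding nodes already adjacent to Q (K, S, U, X), the co-parent-only contribution is {C, J, T, V, W, Z}.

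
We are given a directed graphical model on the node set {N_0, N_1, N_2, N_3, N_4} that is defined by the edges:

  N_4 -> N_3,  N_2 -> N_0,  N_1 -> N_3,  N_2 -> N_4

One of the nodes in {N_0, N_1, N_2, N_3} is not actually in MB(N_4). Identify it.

N_0

Recall MB(v) = parents ∪ children ∪ spouses, where spouses are the other parents of v's children.
N_4's children: N_3.
N_4 has parent N_2.
For each child, the remaining parents (spouses of N_4):
  N_3: N_1
MB(N_4) = {N_1, N_2, N_3}.
N_0 is neither a parent, child, nor co-parent of N_4, so it does not belong.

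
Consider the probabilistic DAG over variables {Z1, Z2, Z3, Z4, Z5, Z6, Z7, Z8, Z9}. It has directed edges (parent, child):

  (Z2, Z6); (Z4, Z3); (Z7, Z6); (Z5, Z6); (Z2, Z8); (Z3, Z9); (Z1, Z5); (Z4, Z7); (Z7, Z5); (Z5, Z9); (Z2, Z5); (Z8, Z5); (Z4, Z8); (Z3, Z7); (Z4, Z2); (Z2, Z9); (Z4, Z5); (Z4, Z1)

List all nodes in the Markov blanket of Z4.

By definition, MB(Z4) is built from Z4's parents, Z4's children, and the co-parents of Z4.
Z4's parents: none.
Z4's children: Z1, Z2, Z3, Z5, Z7, Z8.
Parents of each child, excluding Z4:
  Z2: —
  Z1: —
  Z8: Z2
  Z3: —
  Z7: Z3
  Z5: Z1, Z2, Z7, Z8
Taking the union gives {Z1, Z2, Z3, Z5, Z7, Z8}.

{Z1, Z2, Z3, Z5, Z7, Z8}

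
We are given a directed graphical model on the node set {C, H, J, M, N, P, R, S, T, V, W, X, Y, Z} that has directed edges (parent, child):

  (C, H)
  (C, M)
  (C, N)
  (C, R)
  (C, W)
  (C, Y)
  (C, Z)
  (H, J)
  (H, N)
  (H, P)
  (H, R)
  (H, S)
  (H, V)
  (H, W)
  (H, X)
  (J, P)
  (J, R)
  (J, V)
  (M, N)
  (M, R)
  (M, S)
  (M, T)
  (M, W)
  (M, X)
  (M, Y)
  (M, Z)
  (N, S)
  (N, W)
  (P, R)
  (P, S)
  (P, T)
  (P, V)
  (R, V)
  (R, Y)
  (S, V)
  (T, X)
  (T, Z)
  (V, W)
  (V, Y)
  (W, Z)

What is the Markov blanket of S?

{H, J, M, N, P, R, V}

Children of S: V.
Pa(S) = {H, M, N, P}.
Other parents of S's children:
  V also has parents H, J, P, R.
Taking the union gives {H, J, M, N, P, R, V}.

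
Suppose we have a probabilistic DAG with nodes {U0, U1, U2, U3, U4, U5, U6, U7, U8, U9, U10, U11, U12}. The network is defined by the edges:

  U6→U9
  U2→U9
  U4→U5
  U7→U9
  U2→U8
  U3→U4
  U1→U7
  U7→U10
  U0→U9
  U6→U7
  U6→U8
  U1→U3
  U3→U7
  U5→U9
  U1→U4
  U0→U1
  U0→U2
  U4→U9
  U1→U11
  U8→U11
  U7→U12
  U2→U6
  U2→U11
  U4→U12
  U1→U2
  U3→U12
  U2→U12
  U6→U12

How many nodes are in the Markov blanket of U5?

Recall MB(v) = parents ∪ children ∪ spouses, where spouses are the other parents of v's children.
U5 has parent U4.
U5's children: U9.
Parents of each child, excluding U5:
  U9's other parents are U0, U2, U4, U6, U7.
MB(U5) = {U0, U2, U4, U6, U7, U9}, which has 6 nodes.

6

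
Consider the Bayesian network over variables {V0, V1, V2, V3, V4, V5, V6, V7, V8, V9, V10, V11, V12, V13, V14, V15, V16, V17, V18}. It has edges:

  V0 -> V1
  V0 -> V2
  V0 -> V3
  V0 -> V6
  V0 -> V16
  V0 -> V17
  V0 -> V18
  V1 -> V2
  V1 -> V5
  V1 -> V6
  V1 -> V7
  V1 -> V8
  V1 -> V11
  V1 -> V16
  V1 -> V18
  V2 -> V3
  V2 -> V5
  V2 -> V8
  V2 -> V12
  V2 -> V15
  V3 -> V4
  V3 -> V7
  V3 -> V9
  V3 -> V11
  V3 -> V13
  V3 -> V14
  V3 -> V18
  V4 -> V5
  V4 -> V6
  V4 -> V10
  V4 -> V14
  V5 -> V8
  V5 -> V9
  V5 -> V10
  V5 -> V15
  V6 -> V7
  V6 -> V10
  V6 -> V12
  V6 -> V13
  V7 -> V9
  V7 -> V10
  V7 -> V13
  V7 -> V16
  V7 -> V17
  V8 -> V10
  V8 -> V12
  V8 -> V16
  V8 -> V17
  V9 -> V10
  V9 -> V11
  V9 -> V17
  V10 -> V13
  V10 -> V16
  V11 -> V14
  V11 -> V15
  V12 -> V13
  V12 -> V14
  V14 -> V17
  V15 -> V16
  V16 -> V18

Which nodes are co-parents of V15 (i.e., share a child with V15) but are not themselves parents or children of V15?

{V0, V1, V7, V8, V10}

Children of V15: V16.
  V16's other parents are V0, V1, V7, V8, V10.
Excluding nodes already adjacent to V15 (V2, V5, V11, V16), the co-parent-only contribution is {V0, V1, V7, V8, V10}.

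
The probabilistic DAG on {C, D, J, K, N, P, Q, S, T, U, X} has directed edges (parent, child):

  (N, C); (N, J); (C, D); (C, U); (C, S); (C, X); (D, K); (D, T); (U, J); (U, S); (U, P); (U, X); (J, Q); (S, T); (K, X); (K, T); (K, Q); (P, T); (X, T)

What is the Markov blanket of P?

The Markov blanket of a node is its parents, its children, and the other parents of its children.
P's parents: U.
Children of P: T.
Other parents of P's children:
  parents(T) \ {P} = {D, K, S, X}.
MB(P) = {D, K, S, T, U, X}.

{D, K, S, T, U, X}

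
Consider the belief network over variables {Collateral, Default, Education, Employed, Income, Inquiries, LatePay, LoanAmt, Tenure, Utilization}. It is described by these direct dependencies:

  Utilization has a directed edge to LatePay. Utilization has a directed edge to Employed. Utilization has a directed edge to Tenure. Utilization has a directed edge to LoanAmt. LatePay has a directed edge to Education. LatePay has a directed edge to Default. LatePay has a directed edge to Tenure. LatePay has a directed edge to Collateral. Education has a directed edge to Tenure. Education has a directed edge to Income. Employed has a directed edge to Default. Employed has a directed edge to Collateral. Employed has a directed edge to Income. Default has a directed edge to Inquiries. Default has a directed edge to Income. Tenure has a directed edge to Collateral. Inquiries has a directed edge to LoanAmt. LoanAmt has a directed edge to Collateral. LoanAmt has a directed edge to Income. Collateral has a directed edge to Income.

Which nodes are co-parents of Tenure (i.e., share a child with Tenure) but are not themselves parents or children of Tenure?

{Employed, LoanAmt}

Children of Tenure: Collateral.
  parents(Collateral) \ {Tenure} = {Employed, LatePay, LoanAmt}.
Excluding nodes already adjacent to Tenure (Collateral, Education, LatePay, Utilization), the co-parent-only contribution is {Employed, LoanAmt}.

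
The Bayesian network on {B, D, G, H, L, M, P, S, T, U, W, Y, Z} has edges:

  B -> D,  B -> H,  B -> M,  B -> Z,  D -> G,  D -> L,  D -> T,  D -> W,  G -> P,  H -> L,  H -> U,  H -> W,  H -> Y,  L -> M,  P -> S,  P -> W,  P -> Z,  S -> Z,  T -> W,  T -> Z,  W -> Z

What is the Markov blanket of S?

{B, P, T, W, Z}

The Markov blanket of a node is its parents, its children, and the other parents of its children.
Parents of S: P.
S has child Z.
For each child, the remaining parents (spouses of S):
  parents(Z) \ {S} = {B, P, T, W}.
MB(S) = {B, P, T, W, Z}.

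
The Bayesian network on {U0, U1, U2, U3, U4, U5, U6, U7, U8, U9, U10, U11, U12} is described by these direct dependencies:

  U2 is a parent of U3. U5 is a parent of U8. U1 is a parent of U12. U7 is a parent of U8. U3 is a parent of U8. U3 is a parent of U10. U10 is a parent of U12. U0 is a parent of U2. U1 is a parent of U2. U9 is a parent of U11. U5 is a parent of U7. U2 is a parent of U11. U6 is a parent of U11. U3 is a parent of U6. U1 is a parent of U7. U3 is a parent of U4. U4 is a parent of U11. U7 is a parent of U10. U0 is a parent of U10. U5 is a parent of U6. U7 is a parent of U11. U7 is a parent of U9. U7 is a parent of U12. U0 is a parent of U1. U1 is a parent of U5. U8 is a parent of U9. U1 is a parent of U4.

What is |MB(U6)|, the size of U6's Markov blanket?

A node's Markov blanket = Pa ∪ Ch ∪ (parents of Ch other than the node itself).
Children of U6: U11.
U6 has parents U3, U5.
Parents of each child, excluding U6:
  U11: U2, U4, U7, U9
MB(U6) = {U2, U3, U4, U5, U7, U9, U11}, which has 7 nodes.

7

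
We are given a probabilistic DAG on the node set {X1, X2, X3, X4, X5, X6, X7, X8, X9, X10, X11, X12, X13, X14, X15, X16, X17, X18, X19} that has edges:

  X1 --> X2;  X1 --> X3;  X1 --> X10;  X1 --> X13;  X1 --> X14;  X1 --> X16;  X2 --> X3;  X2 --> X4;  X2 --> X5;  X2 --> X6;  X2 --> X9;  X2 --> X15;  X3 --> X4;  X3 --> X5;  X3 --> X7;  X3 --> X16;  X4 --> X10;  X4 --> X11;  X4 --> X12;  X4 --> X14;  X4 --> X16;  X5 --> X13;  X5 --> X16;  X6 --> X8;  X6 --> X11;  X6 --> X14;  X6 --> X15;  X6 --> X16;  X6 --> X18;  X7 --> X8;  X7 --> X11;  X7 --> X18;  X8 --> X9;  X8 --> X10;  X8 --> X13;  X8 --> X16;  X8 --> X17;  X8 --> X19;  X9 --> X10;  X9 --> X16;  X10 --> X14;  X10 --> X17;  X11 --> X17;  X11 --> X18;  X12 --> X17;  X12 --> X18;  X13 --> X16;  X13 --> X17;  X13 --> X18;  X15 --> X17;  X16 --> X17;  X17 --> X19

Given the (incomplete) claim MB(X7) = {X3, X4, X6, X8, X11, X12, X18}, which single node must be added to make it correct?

X13

Pa(X7) = {X3}.
Children of X7: X8, X11, X18.
Other parents of X7's children:
  parents(X8) \ {X7} = {X6}.
  parents(X11) \ {X7} = {X4, X6}.
  parents(X18) \ {X7} = {X6, X11, X12, X13}.
MB(X7) = {X3, X4, X6, X8, X11, X12, X13, X18}.
Comparing with the claimed set, X13 is missing.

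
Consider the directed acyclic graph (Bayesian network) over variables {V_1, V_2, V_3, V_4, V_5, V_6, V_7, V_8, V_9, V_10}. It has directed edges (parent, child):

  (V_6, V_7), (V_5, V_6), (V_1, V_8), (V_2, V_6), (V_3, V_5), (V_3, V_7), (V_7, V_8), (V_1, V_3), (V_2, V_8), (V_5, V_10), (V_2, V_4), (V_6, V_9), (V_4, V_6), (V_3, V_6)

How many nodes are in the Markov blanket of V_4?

4

V_4 has child V_6.
Pa(V_4) = {V_2}.
Co-parents of V_4 (other parents of its children):
  V_6: V_2, V_3, V_5
MB(V_4) = {V_2, V_3, V_5, V_6}, which has 4 nodes.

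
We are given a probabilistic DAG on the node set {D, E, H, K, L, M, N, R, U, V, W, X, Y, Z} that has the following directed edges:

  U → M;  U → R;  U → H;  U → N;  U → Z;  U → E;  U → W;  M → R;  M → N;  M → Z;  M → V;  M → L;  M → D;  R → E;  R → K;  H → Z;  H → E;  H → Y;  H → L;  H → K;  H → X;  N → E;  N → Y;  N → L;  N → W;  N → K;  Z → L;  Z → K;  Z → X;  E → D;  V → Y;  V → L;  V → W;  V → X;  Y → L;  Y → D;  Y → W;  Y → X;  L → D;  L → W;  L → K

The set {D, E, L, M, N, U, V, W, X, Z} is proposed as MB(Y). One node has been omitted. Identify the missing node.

H

Parents of Y: H, N, V.
Y's children: D, L, W, X.
For each child, the remaining parents (spouses of Y):
  L's other parents are H, M, N, V, Z.
  parents(D) \ {Y} = {E, L, M}.
  parents(W) \ {Y} = {L, N, U, V}.
  X's other parents are H, V, Z.
MB(Y) = {D, E, H, L, M, N, U, V, W, X, Z}.
Comparing with the claimed set, H is missing.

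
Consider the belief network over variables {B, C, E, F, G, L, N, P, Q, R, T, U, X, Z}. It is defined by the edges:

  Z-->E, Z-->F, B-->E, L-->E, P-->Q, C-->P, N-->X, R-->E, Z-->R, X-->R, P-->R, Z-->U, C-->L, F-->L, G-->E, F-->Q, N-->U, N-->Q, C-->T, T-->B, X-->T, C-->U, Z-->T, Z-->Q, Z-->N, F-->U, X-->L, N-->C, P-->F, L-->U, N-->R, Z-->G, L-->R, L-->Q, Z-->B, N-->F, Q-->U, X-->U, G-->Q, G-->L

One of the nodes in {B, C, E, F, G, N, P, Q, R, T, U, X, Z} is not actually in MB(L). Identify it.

T

Pa(L) = {C, F, G, X}.
L has children E, Q, R, U.
Co-parents of L (other parents of its children):
  parents(R) \ {L} = {N, P, X, Z}.
  parents(Q) \ {L} = {F, G, N, P, Z}.
  parents(U) \ {L} = {C, F, N, Q, X, Z}.
  E's other parents are B, G, R, Z.
MB(L) = {B, C, E, F, G, N, P, Q, R, U, X, Z}.
T is neither a parent, child, nor co-parent of L, so it does not belong.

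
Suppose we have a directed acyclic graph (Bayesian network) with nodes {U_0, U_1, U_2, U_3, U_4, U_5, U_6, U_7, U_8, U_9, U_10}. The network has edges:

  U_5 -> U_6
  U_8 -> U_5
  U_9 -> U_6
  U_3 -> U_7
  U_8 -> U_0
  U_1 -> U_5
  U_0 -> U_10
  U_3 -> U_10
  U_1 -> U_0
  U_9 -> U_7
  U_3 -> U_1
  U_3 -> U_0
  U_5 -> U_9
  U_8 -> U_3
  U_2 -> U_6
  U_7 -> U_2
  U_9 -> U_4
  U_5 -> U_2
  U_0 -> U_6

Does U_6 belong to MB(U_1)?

No

Recall MB(v) = parents ∪ children ∪ spouses, where spouses are the other parents of v's children.
U_1's parents: U_3.
Children of U_1: U_0, U_5.
Co-parents of U_1 (other parents of its children):
  U_0: U_3, U_8
  U_5: U_8
MB(U_1) = {U_0, U_3, U_5, U_8}; U_6 is not in this set.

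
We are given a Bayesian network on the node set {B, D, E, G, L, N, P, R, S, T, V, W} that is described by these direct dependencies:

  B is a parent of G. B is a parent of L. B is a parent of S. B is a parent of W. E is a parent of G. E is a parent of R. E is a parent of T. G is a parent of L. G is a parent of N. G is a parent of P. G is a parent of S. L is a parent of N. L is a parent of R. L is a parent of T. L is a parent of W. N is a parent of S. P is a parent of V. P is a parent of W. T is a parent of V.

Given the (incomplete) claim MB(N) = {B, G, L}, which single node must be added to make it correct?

N's parents: G, L.
Ch(N) = {S}.
For each child, the remaining parents (spouses of N):
  S: B, G
MB(N) = {B, G, L, S}.
Comparing with the claimed set, S is missing.

S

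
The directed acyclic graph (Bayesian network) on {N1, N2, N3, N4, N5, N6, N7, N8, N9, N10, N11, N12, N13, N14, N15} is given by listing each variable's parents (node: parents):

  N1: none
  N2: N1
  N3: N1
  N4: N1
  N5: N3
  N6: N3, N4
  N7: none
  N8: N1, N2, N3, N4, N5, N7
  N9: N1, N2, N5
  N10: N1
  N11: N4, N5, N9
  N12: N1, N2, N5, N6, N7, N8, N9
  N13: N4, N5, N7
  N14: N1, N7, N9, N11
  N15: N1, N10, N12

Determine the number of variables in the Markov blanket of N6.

Recall MB(v) = parents ∪ children ∪ spouses, where spouses are the other parents of v's children.
Parents of N6: N3, N4.
Ch(N6) = {N12}.
Parents of each child, excluding N6:
  N12's other parents are N1, N2, N5, N7, N8, N9.
MB(N6) = {N1, N2, N3, N4, N5, N7, N8, N9, N12}, which has 9 nodes.

9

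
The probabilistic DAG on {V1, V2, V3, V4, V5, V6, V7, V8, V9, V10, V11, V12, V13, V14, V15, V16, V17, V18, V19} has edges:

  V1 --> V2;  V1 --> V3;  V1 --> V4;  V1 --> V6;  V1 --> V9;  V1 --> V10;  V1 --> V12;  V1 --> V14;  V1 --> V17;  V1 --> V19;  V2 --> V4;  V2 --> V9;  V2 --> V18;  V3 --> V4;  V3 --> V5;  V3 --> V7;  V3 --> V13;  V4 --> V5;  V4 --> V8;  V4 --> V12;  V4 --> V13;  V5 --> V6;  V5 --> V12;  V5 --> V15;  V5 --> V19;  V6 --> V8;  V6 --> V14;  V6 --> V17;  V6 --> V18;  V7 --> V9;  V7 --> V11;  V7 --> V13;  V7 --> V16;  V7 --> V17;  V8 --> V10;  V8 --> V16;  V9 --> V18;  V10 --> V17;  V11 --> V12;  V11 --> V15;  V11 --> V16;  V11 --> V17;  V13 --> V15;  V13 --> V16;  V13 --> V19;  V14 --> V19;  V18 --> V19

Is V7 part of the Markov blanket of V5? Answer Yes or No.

The Markov blanket of a node is its parents, its children, and the other parents of its children.
Parents of V5: V3, V4.
Children of V5: V6, V12, V15, V19.
Parents of each child, excluding V5:
  V6: V1
  V12: V1, V4, V11
  V15: V11, V13
  V19: V1, V13, V14, V18
MB(V5) = {V1, V3, V4, V6, V11, V12, V13, V14, V15, V18, V19}; V7 is not in this set.

No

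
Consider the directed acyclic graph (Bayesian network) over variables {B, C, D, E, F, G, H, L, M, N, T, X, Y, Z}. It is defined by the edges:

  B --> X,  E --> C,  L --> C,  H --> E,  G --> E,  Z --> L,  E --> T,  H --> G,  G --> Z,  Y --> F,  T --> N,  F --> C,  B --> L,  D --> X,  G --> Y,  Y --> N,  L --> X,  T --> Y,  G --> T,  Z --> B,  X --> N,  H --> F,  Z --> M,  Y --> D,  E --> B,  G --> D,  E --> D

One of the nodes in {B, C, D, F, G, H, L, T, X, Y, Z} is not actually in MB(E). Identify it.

X

A node's Markov blanket = Pa ∪ Ch ∪ (parents of Ch other than the node itself).
E has children B, C, D, T.
Pa(E) = {G, H}.
Parents of each child, excluding E:
  T: G
  B: Z
  D: G, Y
  C: F, L
MB(E) = {B, C, D, F, G, H, L, T, Y, Z}.
X is neither a parent, child, nor co-parent of E, so it does not belong.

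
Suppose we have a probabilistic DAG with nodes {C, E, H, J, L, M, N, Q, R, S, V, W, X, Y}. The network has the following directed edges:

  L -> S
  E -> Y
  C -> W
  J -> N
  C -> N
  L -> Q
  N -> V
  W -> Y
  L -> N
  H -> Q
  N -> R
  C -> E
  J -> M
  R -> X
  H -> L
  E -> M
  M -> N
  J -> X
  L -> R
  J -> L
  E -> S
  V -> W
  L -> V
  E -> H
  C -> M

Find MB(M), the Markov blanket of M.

{C, E, J, L, N}

By definition, MB(M) is built from M's parents, M's children, and the co-parents of M.
M's parents: C, E, J.
Children of M: N.
For each child, the remaining parents (spouses of M):
  parents(N) \ {M} = {C, J, L}.
MB(M) = {C, E, J, L, N}.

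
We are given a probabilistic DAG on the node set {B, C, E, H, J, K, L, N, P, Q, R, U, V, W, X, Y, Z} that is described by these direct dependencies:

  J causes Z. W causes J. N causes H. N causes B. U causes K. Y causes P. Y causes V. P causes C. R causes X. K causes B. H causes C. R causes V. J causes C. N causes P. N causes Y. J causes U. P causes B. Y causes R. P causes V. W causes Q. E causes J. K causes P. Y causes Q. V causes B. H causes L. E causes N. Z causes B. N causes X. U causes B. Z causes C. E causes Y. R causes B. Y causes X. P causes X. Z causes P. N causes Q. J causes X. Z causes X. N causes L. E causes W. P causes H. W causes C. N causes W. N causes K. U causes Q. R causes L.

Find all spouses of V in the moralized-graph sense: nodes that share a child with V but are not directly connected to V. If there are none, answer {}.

Children of V: B.
  B: K, N, P, R, U, Z
Excluding nodes already adjacent to V (B, P, R, Y), the co-parent-only contribution is {K, N, U, Z}.

{K, N, U, Z}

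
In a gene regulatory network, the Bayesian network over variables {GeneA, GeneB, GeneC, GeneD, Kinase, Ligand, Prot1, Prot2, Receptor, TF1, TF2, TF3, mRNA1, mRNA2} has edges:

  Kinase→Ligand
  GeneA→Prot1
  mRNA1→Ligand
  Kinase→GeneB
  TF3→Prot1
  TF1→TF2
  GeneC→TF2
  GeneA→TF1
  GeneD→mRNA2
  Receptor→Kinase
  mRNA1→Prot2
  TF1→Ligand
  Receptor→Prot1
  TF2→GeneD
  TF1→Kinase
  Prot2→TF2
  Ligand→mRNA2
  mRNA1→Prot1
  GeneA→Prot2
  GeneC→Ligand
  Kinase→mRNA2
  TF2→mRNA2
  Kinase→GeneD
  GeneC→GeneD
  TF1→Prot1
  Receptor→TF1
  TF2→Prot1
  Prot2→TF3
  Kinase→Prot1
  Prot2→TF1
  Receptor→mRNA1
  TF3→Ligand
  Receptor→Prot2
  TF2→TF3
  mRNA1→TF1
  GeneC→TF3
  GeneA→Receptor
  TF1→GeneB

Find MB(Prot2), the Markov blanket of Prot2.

Prot2's parents: GeneA, Receptor, mRNA1.
Prot2 has children TF1, TF2, TF3.
Parents of each child, excluding Prot2:
  TF1: GeneA, Receptor, mRNA1
  TF2: GeneC, TF1
  TF3: GeneC, TF2
MB(Prot2) = {GeneA, GeneC, Receptor, TF1, TF2, TF3, mRNA1}.

{GeneA, GeneC, Receptor, TF1, TF2, TF3, mRNA1}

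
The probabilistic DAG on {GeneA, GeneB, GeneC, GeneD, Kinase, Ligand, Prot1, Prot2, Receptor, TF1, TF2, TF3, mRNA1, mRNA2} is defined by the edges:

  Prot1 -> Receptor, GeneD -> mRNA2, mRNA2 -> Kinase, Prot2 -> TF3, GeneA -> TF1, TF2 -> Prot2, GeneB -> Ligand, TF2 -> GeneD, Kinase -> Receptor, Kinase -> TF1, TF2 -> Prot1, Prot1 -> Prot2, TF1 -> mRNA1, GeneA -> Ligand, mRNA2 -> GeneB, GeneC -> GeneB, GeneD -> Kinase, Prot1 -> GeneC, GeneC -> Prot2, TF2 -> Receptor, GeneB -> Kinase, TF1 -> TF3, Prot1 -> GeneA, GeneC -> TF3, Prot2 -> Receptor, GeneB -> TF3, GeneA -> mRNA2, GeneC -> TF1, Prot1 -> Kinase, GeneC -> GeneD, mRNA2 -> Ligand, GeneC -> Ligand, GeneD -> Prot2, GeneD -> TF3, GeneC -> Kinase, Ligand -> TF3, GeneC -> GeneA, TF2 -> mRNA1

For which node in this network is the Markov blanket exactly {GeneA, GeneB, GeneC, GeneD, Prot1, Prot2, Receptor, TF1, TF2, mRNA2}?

Kinase

The target node must have every member of {GeneA, GeneB, GeneC, GeneD, Prot1, Prot2, Receptor, TF1, TF2, mRNA2} as a parent, child, or co-parent, and no others.
Parents of Kinase: GeneB, GeneC, GeneD, Prot1, mRNA2; children: Receptor, TF1; co-parents: GeneA, GeneC, Prot1, Prot2, TF2.
These exactly cover the given set, so the node is Kinase.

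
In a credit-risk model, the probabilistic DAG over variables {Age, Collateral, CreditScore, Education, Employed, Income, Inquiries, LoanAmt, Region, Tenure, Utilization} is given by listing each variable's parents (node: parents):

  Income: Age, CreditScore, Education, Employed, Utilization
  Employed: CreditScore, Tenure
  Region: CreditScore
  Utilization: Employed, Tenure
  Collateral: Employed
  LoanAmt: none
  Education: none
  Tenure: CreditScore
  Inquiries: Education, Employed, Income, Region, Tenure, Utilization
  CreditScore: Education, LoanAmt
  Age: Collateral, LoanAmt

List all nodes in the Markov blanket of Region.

Children of Region: Inquiries.
Region's parents: CreditScore.
For each child, the remaining parents (spouses of Region):
  Inquiries's other parents are Education, Employed, Income, Tenure, Utilization.
So the Markov blanket of Region is {CreditScore, Education, Employed, Income, Inquiries, Tenure, Utilization}.

{CreditScore, Education, Employed, Income, Inquiries, Tenure, Utilization}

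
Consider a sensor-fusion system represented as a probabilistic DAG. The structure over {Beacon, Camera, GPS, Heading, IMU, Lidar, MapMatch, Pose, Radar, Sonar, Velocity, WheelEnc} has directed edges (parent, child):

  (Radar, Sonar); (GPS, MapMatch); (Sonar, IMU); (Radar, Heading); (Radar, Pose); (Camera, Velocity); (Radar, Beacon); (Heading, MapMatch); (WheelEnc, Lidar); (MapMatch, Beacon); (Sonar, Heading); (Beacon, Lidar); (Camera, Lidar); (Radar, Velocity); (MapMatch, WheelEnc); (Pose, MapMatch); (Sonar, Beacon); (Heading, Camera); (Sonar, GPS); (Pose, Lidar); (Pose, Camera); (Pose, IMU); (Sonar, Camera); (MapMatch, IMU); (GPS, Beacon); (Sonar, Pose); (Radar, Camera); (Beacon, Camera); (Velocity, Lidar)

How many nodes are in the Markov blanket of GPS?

By definition, MB(GPS) is built from GPS's parents, GPS's children, and the co-parents of GPS.
GPS's parents: Sonar.
GPS has children Beacon, MapMatch.
Co-parents of GPS (other parents of its children):
  MapMatch: Heading, Pose
  Beacon: MapMatch, Radar, Sonar
MB(GPS) = {Beacon, Heading, MapMatch, Pose, Radar, Sonar}, which has 6 nodes.

6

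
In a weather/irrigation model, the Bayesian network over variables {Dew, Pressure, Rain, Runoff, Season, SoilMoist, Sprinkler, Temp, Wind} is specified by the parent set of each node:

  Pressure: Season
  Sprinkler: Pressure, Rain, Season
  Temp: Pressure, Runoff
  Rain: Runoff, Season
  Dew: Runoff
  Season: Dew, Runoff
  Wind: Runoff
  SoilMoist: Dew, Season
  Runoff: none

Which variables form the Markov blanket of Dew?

{Runoff, Season, SoilMoist}

Children of Dew: Season, SoilMoist.
Dew has parent Runoff.
Co-parents of Dew (other parents of its children):
  parents(Season) \ {Dew} = {Runoff}.
  SoilMoist also has parent Season.
So the Markov blanket of Dew is {Runoff, Season, SoilMoist}.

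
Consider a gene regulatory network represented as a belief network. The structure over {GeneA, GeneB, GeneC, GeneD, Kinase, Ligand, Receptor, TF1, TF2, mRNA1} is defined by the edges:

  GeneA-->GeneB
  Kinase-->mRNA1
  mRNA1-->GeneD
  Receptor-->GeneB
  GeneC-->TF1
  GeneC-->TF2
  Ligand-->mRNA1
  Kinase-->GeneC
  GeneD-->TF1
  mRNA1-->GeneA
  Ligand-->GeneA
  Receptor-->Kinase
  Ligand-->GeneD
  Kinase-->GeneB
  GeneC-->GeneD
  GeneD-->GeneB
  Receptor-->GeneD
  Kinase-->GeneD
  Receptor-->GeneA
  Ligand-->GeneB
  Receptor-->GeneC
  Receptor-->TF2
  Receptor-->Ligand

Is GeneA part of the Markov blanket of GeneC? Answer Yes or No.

A node's Markov blanket = Pa ∪ Ch ∪ (parents of Ch other than the node itself).
GeneC has parents Kinase, Receptor.
GeneC has children GeneD, TF1, TF2.
Other parents of GeneC's children:
  TF2 also has parent Receptor.
  GeneD also has parents Kinase, Ligand, Receptor, mRNA1.
  TF1 also has parent GeneD.
MB(GeneC) = {GeneD, Kinase, Ligand, Receptor, TF1, TF2, mRNA1}; GeneA is not in this set.

No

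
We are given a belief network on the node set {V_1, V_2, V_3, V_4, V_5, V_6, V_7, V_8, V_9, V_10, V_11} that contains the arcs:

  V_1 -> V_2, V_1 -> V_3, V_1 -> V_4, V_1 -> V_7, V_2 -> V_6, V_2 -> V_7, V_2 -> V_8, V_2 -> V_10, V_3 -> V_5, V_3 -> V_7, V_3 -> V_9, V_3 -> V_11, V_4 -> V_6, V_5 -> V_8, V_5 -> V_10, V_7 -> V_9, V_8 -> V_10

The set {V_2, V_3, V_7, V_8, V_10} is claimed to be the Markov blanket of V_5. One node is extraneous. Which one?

The Markov blanket of a node is its parents, its children, and the other parents of its children.
Pa(V_5) = {V_3}.
Children of V_5: V_8, V_10.
Other parents of V_5's children:
  parents(V_8) \ {V_5} = {V_2}.
  parents(V_10) \ {V_5} = {V_2, V_8}.
MB(V_5) = {V_2, V_3, V_8, V_10}.
V_7 is neither a parent, child, nor co-parent of V_5, so it does not belong.

V_7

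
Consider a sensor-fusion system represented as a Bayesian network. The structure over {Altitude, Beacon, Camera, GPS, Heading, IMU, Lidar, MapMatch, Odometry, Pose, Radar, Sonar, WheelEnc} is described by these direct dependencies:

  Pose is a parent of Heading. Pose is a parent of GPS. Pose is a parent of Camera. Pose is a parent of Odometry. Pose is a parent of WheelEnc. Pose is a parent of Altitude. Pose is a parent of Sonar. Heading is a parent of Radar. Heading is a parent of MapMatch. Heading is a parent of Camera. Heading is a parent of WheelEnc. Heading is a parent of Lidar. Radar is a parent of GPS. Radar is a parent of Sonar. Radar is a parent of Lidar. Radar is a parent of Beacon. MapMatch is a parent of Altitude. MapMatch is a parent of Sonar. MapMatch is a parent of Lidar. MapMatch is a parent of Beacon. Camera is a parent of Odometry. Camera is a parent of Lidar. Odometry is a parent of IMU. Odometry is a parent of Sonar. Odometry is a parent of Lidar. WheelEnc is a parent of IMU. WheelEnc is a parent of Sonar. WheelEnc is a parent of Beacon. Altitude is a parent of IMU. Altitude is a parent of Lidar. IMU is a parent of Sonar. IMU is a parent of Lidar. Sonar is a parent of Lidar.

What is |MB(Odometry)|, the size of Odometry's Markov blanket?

10

By definition, MB(Odometry) is built from Odometry's parents, Odometry's children, and the co-parents of Odometry.
Pa(Odometry) = {Camera, Pose}.
Odometry's children: IMU, Lidar, Sonar.
For each child, the remaining parents (spouses of Odometry):
  IMU also has parents Altitude, WheelEnc.
  Sonar's other parents are IMU, MapMatch, Pose, Radar, WheelEnc.
  parents(Lidar) \ {Odometry} = {Altitude, Camera, Heading, IMU, MapMatch, Radar, Sonar}.
MB(Odometry) = {Altitude, Camera, Heading, IMU, Lidar, MapMatch, Pose, Radar, Sonar, WheelEnc}, which has 10 nodes.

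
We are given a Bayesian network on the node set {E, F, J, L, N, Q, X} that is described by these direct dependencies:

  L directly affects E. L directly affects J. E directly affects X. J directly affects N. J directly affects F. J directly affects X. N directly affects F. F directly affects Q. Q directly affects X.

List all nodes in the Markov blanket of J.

Recall MB(v) = parents ∪ children ∪ spouses, where spouses are the other parents of v's children.
J's children: F, N, X.
J has parent L.
Other parents of J's children:
  N: —
  F: N
  X: E, Q
Taking the union gives {E, F, L, N, Q, X}.

{E, F, L, N, Q, X}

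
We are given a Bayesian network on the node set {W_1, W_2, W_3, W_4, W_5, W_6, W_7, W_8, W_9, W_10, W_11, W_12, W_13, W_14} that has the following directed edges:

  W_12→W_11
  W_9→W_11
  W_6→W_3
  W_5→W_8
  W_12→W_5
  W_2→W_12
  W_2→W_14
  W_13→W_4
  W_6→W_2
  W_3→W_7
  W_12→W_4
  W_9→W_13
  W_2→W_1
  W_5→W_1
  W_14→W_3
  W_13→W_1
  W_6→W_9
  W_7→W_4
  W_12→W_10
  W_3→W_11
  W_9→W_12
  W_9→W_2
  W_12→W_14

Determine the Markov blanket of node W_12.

By definition, MB(W_12) is built from W_12's parents, W_12's children, and the co-parents of W_12.
Pa(W_12) = {W_2, W_9}.
W_12's children: W_4, W_5, W_10, W_11, W_14.
For each child, the remaining parents (spouses of W_12):
  parents(W_14) \ {W_12} = {W_2}.
  W_10: no additional parents.
  W_5: no additional parents.
  parents(W_11) \ {W_12} = {W_3, W_9}.
  parents(W_4) \ {W_12} = {W_7, W_13}.
Taking the union gives {W_2, W_3, W_4, W_5, W_7, W_9, W_10, W_11, W_13, W_14}.

{W_2, W_3, W_4, W_5, W_7, W_9, W_10, W_11, W_13, W_14}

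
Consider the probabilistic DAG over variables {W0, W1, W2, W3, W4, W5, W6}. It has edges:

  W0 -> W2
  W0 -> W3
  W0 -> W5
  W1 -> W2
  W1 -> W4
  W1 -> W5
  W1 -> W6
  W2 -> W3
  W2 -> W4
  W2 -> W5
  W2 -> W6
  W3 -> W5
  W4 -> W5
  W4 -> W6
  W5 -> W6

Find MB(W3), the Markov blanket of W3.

{W0, W1, W2, W4, W5}

A node's Markov blanket = Pa ∪ Ch ∪ (parents of Ch other than the node itself).
Children of W3: W5.
Pa(W3) = {W0, W2}.
For each child, the remaining parents (spouses of W3):
  W5: W0, W1, W2, W4
MB(W3) = {W0, W1, W2, W4, W5}.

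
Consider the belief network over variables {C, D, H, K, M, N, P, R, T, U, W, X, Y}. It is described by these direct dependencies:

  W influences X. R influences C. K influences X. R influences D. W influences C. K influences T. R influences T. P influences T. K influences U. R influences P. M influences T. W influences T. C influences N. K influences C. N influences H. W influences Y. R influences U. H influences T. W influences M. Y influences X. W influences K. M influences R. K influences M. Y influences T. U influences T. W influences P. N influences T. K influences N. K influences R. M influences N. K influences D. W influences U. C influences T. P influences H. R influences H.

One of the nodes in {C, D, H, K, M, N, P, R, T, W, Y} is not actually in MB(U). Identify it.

D

The Markov blanket of a node is its parents, its children, and the other parents of its children.
Parents of U: K, R, W.
U's children: T.
Other parents of U's children:
  T: C, H, K, M, N, P, R, W, Y
MB(U) = {C, H, K, M, N, P, R, T, W, Y}.
D is neither a parent, child, nor co-parent of U, so it does not belong.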